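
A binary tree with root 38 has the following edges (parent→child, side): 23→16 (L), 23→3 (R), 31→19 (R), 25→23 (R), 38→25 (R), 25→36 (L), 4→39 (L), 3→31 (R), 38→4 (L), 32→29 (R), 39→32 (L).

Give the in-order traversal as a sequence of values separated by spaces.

In-order visits the left subtree, then the node, then the right subtree.
At 38: go left to 4.
  At 4: go left to 39.
    At 39: go left to 32.
      At 32: no left child.
      Visit 32.
      At 32: go right to 29.
        29 is a leaf — visit 29.
    Visit 39.
    At 39: no right child.
  Visit 4.
  At 4: no right child.
Visit 38.
At 38: go right to 25.
  At 25: go left to 36.
    36 is a leaf — visit 36.
  Visit 25.
  At 25: go right to 23.
    At 23: go left to 16.
      16 is a leaf — visit 16.
    Visit 23.
    At 23: go right to 3.
      At 3: no left child.
      Visit 3.
      At 3: go right to 31.
        At 31: no left child.
        Visit 31.
        At 31: go right to 19.
          19 is a leaf — visit 19.

32 29 39 4 38 36 25 16 23 3 31 19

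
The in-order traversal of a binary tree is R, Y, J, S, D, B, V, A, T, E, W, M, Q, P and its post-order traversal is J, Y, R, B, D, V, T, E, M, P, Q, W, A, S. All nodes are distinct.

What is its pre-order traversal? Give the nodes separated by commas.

S, R, Y, J, A, V, D, B, W, E, T, Q, M, P

The last element of post-order is the root; it splits in-order into left and right subtrees.
Root S: left subtree has 3 nodes {R, Y, J}, right has 10 {D, B, V, A, T, E, W, M, Q, P}.
  Root R: left subtree has 0 nodes { }, right has 2 {Y, J}.
    Root Y: left subtree has 0 nodes { }, right has 1 {J}.
  Root A: left subtree has 3 nodes {D, B, V}, right has 6 {T, E, W, M, Q, P}.
    Root V: left subtree has 2 nodes {D, B}, right has 0 { }.
      Root D: left subtree has 0 nodes { }, right has 1 {B}.
    Root W: left subtree has 2 nodes {T, E}, right has 3 {M, Q, P}.
      Root E: left subtree has 1 node {T}, right has 0 { }.
      Root Q: left subtree has 1 node {M}, right has 1 {P}.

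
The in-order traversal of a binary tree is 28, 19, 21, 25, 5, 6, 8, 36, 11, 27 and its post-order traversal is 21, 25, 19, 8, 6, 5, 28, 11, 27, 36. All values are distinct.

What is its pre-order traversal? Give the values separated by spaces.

The last element of post-order is the root; it splits in-order into left and right subtrees.
Root 36: left subtree has 7 nodes {28, 19, 21, 25, 5, 6, 8}, right has 2 {11, 27}.
  Root 28: left subtree has 0 nodes { }, right has 6 {19, 21, 25, 5, 6, 8}.
    Root 5: left subtree has 3 nodes {19, 21, 25}, right has 2 {6, 8}.
      Root 19: left subtree has 0 nodes { }, right has 2 {21, 25}.
        Root 25: left subtree has 1 node {21}, right has 0 { }.
      Root 6: left subtree has 0 nodes { }, right has 1 {8}.
  Root 27: left subtree has 1 node {11}, right has 0 { }.

36 28 5 19 25 21 6 8 27 11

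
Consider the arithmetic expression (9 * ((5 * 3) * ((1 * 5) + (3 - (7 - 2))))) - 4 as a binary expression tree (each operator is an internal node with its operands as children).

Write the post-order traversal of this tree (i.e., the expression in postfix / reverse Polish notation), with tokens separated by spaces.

9 5 3 * 1 5 * 3 7 2 - - + * * 4 -

Post-order on an expression tree gives postfix notation: for each operator, emit left operand, right operand, then the operator.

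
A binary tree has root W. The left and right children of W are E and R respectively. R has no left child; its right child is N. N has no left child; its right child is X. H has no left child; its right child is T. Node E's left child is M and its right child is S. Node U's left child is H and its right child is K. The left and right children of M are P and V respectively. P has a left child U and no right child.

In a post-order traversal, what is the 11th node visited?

Post-order visits the left subtree, then the right subtree, then the node.
At W: go left to E.
  At E: go left to M.
    At M: go left to P.
      At P: go left to U.
        At U: go left to H.
          At H: no left child.
          At H: go right to T.
            T is a leaf — visit T.
          Visit H.
        At U: go right to K.
          K is a leaf — visit K.
        Visit U.
      At P: no right child.
      Visit P.
    At M: go right to V.
      V is a leaf — visit V.
    Visit M.
  At E: go right to S.
    S is a leaf — visit S.
  Visit E.
At W: go right to R.
  At R: no left child.
  At R: go right to N.
    At N: no left child.
    At N: go right to X.
      X is a leaf — visit X.
    Visit N.
  Visit R.
Visit W.
Full post-order sequence: T, H, K, U, P, V, M, S, E, X, N, R, W.

N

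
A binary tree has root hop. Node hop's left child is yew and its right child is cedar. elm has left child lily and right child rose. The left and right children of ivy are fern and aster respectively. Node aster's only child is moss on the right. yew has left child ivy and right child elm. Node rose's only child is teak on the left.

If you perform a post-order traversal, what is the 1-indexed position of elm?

8

Post-order visits the left subtree, then the right subtree, then the node.
At hop: go left to yew.
  At yew: go left to ivy.
    At ivy: go left to fern.
      fern is a leaf — visit fern.
    At ivy: go right to aster.
      At aster: no left child.
      At aster: go right to moss.
        moss is a leaf — visit moss.
      Visit aster.
    Visit ivy.
  At yew: go right to elm.
    At elm: go left to lily.
      lily is a leaf — visit lily.
    At elm: go right to rose.
      At rose: go left to teak.
        teak is a leaf — visit teak.
      At rose: no right child.
      Visit rose.
    Visit elm.
  Visit yew.
At hop: go right to cedar.
  cedar is a leaf — visit cedar.
Visit hop.
Full post-order sequence: fern, moss, aster, ivy, lily, teak, rose, elm, yew, cedar, hop.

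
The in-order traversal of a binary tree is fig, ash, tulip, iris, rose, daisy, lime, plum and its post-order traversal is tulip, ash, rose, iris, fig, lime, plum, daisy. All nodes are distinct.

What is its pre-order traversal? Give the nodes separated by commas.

The last element of post-order is the root; it splits in-order into left and right subtrees.
Root daisy: left subtree has 5 nodes {fig, ash, tulip, iris, rose}, right has 2 {lime, plum}.
  Root fig: left subtree has 0 nodes { }, right has 4 {ash, tulip, iris, rose}.
    Root iris: left subtree has 2 nodes {ash, tulip}, right has 1 {rose}.
      Root ash: left subtree has 0 nodes { }, right has 1 {tulip}.
  Root plum: left subtree has 1 node {lime}, right has 0 { }.

daisy, fig, iris, ash, tulip, rose, plum, lime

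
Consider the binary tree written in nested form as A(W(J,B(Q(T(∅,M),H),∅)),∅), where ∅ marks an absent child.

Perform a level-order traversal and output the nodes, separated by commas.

Level-order visits nodes level by level from the root, left to right within each level.
Level 0: A
Level 1: W
Level 2: J, B
Level 3: Q
Level 4: T, H
Level 5: M

A, W, J, B, Q, T, H, M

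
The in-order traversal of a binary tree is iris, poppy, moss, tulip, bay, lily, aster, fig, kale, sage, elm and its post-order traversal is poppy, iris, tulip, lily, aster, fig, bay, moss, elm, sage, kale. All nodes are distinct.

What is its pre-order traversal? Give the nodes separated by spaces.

The last element of post-order is the root; it splits in-order into left and right subtrees.
Root kale: left subtree has 8 nodes {iris, poppy, moss, tulip, bay, lily, aster, fig}, right has 2 {sage, elm}.
  Root moss: left subtree has 2 nodes {iris, poppy}, right has 5 {tulip, bay, lily, aster, fig}.
    Root iris: left subtree has 0 nodes { }, right has 1 {poppy}.
    Root bay: left subtree has 1 node {tulip}, right has 3 {lily, aster, fig}.
      Root fig: left subtree has 2 nodes {lily, aster}, right has 0 { }.
        Root aster: left subtree has 1 node {lily}, right has 0 { }.
  Root sage: left subtree has 0 nodes { }, right has 1 {elm}.

kale moss iris poppy bay tulip fig aster lily sage elm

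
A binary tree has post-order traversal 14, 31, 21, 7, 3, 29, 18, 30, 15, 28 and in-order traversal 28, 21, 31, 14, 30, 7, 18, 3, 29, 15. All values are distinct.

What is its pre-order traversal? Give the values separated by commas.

28, 15, 30, 21, 31, 14, 18, 7, 29, 3

The last element of post-order is the root; it splits in-order into left and right subtrees.
Root 28: left subtree has 0 nodes { }, right has 9 {21, 31, 14, 30, 7, 18, 3, 29, 15}.
  Root 15: left subtree has 8 nodes {21, 31, 14, 30, 7, 18, 3, 29}, right has 0 { }.
    Root 30: left subtree has 3 nodes {21, 31, 14}, right has 4 {7, 18, 3, 29}.
      Root 21: left subtree has 0 nodes { }, right has 2 {31, 14}.
        Root 31: left subtree has 0 nodes { }, right has 1 {14}.
      Root 18: left subtree has 1 node {7}, right has 2 {3, 29}.
        Root 29: left subtree has 1 node {3}, right has 0 { }.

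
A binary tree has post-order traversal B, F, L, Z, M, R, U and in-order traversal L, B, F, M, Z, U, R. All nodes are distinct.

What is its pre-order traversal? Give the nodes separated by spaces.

The last element of post-order is the root; it splits in-order into left and right subtrees.
Root U: left subtree has 5 nodes {L, B, F, M, Z}, right has 1 {R}.
  Root M: left subtree has 3 nodes {L, B, F}, right has 1 {Z}.
    Root L: left subtree has 0 nodes { }, right has 2 {B, F}.
      Root F: left subtree has 1 node {B}, right has 0 { }.

U M L F B Z R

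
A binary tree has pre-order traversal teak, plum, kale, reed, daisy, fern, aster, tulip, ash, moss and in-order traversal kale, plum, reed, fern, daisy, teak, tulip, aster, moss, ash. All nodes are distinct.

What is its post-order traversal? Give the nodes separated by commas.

The first element of pre-order is the root; it splits in-order into left and right subtrees.
Root teak: left subtree has 5 nodes {kale, plum, reed, fern, daisy}, right has 4 {tulip, aster, moss, ash}.
  Root plum: left subtree has 1 node {kale}, right has 3 {reed, fern, daisy}.
    Root reed: left subtree has 0 nodes { }, right has 2 {fern, daisy}.
      Root daisy: left subtree has 1 node {fern}, right has 0 { }.
  Root aster: left subtree has 1 node {tulip}, right has 2 {moss, ash}.
    Root ash: left subtree has 1 node {moss}, right has 0 { }.

kale, fern, daisy, reed, plum, tulip, moss, ash, aster, teak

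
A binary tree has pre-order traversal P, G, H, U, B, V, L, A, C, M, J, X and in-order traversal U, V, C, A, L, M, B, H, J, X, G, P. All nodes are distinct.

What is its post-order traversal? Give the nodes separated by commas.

The first element of pre-order is the root; it splits in-order into left and right subtrees.
Root P: left subtree has 11 nodes {U, V, C, A, L, M, B, H, J, X, G}, right has 0 { }.
  Root G: left subtree has 10 nodes {U, V, C, A, L, M, B, H, J, X}, right has 0 { }.
    Root H: left subtree has 7 nodes {U, V, C, A, L, M, B}, right has 2 {J, X}.
      Root U: left subtree has 0 nodes { }, right has 6 {V, C, A, L, M, B}.
        Root B: left subtree has 5 nodes {V, C, A, L, M}, right has 0 { }.
          Root V: left subtree has 0 nodes { }, right has 4 {C, A, L, M}.
            Root L: left subtree has 2 nodes {C, A}, right has 1 {M}.
              Root A: left subtree has 1 node {C}, right has 0 { }.
      Root J: left subtree has 0 nodes { }, right has 1 {X}.

C, A, M, L, V, B, U, X, J, H, G, P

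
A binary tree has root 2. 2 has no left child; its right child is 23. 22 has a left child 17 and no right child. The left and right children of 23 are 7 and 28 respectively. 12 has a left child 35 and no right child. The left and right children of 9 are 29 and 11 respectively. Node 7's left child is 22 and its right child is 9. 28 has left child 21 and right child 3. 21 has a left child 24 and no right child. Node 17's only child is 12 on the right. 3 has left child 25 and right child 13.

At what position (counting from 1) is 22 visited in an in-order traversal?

In-order visits the left subtree, then the node, then the right subtree.
At 2: no left child.
Visit 2.
At 2: go right to 23.
  At 23: go left to 7.
    At 7: go left to 22.
      At 22: go left to 17.
        At 17: no left child.
        Visit 17.
        At 17: go right to 12.
          At 12: go left to 35.
            35 is a leaf — visit 35.
          Visit 12.
          At 12: no right child.
      Visit 22.
      At 22: no right child.
    Visit 7.
    At 7: go right to 9.
      At 9: go left to 29.
        29 is a leaf — visit 29.
      Visit 9.
      At 9: go right to 11.
        11 is a leaf — visit 11.
  Visit 23.
  At 23: go right to 28.
    At 28: go left to 21.
      At 21: go left to 24.
        24 is a leaf — visit 24.
      Visit 21.
      At 21: no right child.
    Visit 28.
    At 28: go right to 3.
      At 3: go left to 25.
        25 is a leaf — visit 25.
      Visit 3.
      At 3: go right to 13.
        13 is a leaf — visit 13.
Full in-order sequence: 2, 17, 35, 12, 22, 7, 29, 9, 11, 23, 24, 21, 28, 25, 3, 13.

5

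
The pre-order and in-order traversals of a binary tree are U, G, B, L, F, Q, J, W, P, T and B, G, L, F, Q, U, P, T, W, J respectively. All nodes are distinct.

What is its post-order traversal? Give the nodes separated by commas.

B, Q, F, L, G, T, P, W, J, U

The first element of pre-order is the root; it splits in-order into left and right subtrees.
Root U: left subtree has 5 nodes {B, G, L, F, Q}, right has 4 {P, T, W, J}.
  Root G: left subtree has 1 node {B}, right has 3 {L, F, Q}.
    Root L: left subtree has 0 nodes { }, right has 2 {F, Q}.
      Root F: left subtree has 0 nodes { }, right has 1 {Q}.
  Root J: left subtree has 3 nodes {P, T, W}, right has 0 { }.
    Root W: left subtree has 2 nodes {P, T}, right has 0 { }.
      Root P: left subtree has 0 nodes { }, right has 1 {T}.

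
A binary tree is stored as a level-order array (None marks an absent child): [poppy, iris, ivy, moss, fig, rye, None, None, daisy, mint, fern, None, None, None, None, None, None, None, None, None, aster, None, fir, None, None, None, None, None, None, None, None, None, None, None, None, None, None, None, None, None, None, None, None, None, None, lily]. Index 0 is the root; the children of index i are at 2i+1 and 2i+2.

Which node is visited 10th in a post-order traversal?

rye

Post-order visits the left subtree, then the right subtree, then the node.
At poppy: go left to iris.
  At iris: go left to moss.
    At moss: no left child.
    At moss: go right to daisy.
      daisy is a leaf — visit daisy.
    Visit moss.
  At iris: go right to fig.
    At fig: go left to mint.
      At mint: no left child.
      At mint: go right to aster.
        aster is a leaf — visit aster.
      Visit mint.
    At fig: go right to fern.
      At fern: no left child.
      At fern: go right to fir.
        At fir: go left to lily.
          lily is a leaf — visit lily.
        At fir: no right child.
        Visit fir.
      Visit fern.
    Visit fig.
  Visit iris.
At poppy: go right to ivy.
  At ivy: go left to rye.
    rye is a leaf — visit rye.
  At ivy: no right child.
  Visit ivy.
Visit poppy.
Full post-order sequence: daisy, moss, aster, mint, lily, fir, fern, fig, iris, rye, ivy, poppy.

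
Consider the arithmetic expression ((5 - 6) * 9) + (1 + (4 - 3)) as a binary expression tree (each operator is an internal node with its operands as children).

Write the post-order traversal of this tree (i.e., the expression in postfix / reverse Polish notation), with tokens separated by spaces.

5 6 - 9 * 1 4 3 - + +

Post-order on an expression tree gives postfix notation: for each operator, emit left operand, right operand, then the operator.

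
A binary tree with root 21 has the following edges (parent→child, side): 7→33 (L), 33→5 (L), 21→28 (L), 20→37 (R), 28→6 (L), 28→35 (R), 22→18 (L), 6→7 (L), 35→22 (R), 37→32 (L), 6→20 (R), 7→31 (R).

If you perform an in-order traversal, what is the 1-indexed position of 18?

In-order visits the left subtree, then the node, then the right subtree.
At 21: go left to 28.
  At 28: go left to 6.
    At 6: go left to 7.
      At 7: go left to 33.
        At 33: go left to 5.
          5 is a leaf — visit 5.
        Visit 33.
        At 33: no right child.
      Visit 7.
      At 7: go right to 31.
        31 is a leaf — visit 31.
    Visit 6.
    At 6: go right to 20.
      At 20: no left child.
      Visit 20.
      At 20: go right to 37.
        At 37: go left to 32.
          32 is a leaf — visit 32.
        Visit 37.
        At 37: no right child.
  Visit 28.
  At 28: go right to 35.
    At 35: no left child.
    Visit 35.
    At 35: go right to 22.
      At 22: go left to 18.
        18 is a leaf — visit 18.
      Visit 22.
      At 22: no right child.
Visit 21.
At 21: no right child.
Full in-order sequence: 5, 33, 7, 31, 6, 20, 32, 37, 28, 35, 18, 22, 21.

11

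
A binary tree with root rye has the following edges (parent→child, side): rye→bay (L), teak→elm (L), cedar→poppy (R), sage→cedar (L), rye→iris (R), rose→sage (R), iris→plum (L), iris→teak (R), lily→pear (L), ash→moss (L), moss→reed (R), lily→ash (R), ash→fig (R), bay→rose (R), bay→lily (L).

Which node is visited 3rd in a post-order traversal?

Post-order visits the left subtree, then the right subtree, then the node.
At rye: go left to bay.
  At bay: go left to lily.
    At lily: go left to pear.
      pear is a leaf — visit pear.
    At lily: go right to ash.
      At ash: go left to moss.
        At moss: no left child.
        At moss: go right to reed.
          reed is a leaf — visit reed.
        Visit moss.
      At ash: go right to fig.
        fig is a leaf — visit fig.
      Visit ash.
    Visit lily.
  At bay: go right to rose.
    At rose: no left child.
    At rose: go right to sage.
      At sage: go left to cedar.
        At cedar: no left child.
        At cedar: go right to poppy.
          poppy is a leaf — visit poppy.
        Visit cedar.
      At sage: no right child.
      Visit sage.
    Visit rose.
  Visit bay.
At rye: go right to iris.
  At iris: go left to plum.
    plum is a leaf — visit plum.
  At iris: go right to teak.
    At teak: go left to elm.
      elm is a leaf — visit elm.
    At teak: no right child.
    Visit teak.
  Visit iris.
Visit rye.
Full post-order sequence: pear, reed, moss, fig, ash, lily, poppy, cedar, sage, rose, bay, plum, elm, teak, iris, rye.

moss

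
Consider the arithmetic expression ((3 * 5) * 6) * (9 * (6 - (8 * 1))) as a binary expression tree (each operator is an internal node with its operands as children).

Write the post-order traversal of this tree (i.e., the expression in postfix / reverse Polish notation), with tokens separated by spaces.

Post-order on an expression tree gives postfix notation: for each operator, emit left operand, right operand, then the operator.

3 5 * 6 * 9 6 8 1 * - * *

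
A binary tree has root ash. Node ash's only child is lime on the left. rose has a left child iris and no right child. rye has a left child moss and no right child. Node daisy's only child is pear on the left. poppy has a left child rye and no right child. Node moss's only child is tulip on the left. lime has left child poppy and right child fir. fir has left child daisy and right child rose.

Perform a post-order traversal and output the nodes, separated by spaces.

Post-order visits the left subtree, then the right subtree, then the node.
At ash: go left to lime.
  At lime: go left to poppy.
    At poppy: go left to rye.
      At rye: go left to moss.
        At moss: go left to tulip.
          tulip is a leaf — visit tulip.
        At moss: no right child.
        Visit moss.
      At rye: no right child.
      Visit rye.
    At poppy: no right child.
    Visit poppy.
  At lime: go right to fir.
    At fir: go left to daisy.
      At daisy: go left to pear.
        pear is a leaf — visit pear.
      At daisy: no right child.
      Visit daisy.
    At fir: go right to rose.
      At rose: go left to iris.
        iris is a leaf — visit iris.
      At rose: no right child.
      Visit rose.
    Visit fir.
  Visit lime.
At ash: no right child.
Visit ash.

tulip moss rye poppy pear daisy iris rose fir lime ash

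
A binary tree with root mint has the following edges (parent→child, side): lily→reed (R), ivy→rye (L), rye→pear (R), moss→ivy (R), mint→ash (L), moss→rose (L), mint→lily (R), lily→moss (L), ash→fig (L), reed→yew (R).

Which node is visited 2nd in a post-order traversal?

Post-order visits the left subtree, then the right subtree, then the node.
At mint: go left to ash.
  At ash: go left to fig.
    fig is a leaf — visit fig.
  At ash: no right child.
  Visit ash.
At mint: go right to lily.
  At lily: go left to moss.
    At moss: go left to rose.
      rose is a leaf — visit rose.
    At moss: go right to ivy.
      At ivy: go left to rye.
        At rye: no left child.
        At rye: go right to pear.
          pear is a leaf — visit pear.
        Visit rye.
      At ivy: no right child.
      Visit ivy.
    Visit moss.
  At lily: go right to reed.
    At reed: no left child.
    At reed: go right to yew.
      yew is a leaf — visit yew.
    Visit reed.
  Visit lily.
Visit mint.
Full post-order sequence: fig, ash, rose, pear, rye, ivy, moss, yew, reed, lily, mint.

ash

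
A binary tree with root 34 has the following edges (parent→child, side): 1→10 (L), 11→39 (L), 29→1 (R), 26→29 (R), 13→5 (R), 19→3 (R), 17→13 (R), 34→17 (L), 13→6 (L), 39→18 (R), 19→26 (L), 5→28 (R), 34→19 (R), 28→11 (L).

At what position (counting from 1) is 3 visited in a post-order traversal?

13

Post-order visits the left subtree, then the right subtree, then the node.
At 34: go left to 17.
  At 17: no left child.
  At 17: go right to 13.
    At 13: go left to 6.
      6 is a leaf — visit 6.
    At 13: go right to 5.
      At 5: no left child.
      At 5: go right to 28.
        At 28: go left to 11.
          At 11: go left to 39.
            At 39: no left child.
            At 39: go right to 18.
              18 is a leaf — visit 18.
            Visit 39.
          At 11: no right child.
          Visit 11.
        At 28: no right child.
        Visit 28.
      Visit 5.
    Visit 13.
  Visit 17.
At 34: go right to 19.
  At 19: go left to 26.
    At 26: no left child.
    At 26: go right to 29.
      At 29: no left child.
      At 29: go right to 1.
        At 1: go left to 10.
          10 is a leaf — visit 10.
        At 1: no right child.
        Visit 1.
      Visit 29.
    Visit 26.
  At 19: go right to 3.
    3 is a leaf — visit 3.
  Visit 19.
Visit 34.
Full post-order sequence: 6, 18, 39, 11, 28, 5, 13, 17, 10, 1, 29, 26, 3, 19, 34.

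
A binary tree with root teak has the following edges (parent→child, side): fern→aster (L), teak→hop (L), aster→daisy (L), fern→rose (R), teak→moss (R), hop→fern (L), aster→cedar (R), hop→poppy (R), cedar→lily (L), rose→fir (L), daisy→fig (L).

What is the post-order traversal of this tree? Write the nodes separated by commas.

fig, daisy, lily, cedar, aster, fir, rose, fern, poppy, hop, moss, teak

Post-order visits the left subtree, then the right subtree, then the node.
At teak: go left to hop.
  At hop: go left to fern.
    At fern: go left to aster.
      At aster: go left to daisy.
        At daisy: go left to fig.
          fig is a leaf — visit fig.
        At daisy: no right child.
        Visit daisy.
      At aster: go right to cedar.
        At cedar: go left to lily.
          lily is a leaf — visit lily.
        At cedar: no right child.
        Visit cedar.
      Visit aster.
    At fern: go right to rose.
      At rose: go left to fir.
        fir is a leaf — visit fir.
      At rose: no right child.
      Visit rose.
    Visit fern.
  At hop: go right to poppy.
    poppy is a leaf — visit poppy.
  Visit hop.
At teak: go right to moss.
  moss is a leaf — visit moss.
Visit teak.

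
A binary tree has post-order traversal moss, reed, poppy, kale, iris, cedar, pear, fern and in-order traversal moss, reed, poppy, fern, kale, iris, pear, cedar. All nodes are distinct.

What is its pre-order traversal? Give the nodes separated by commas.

fern, poppy, reed, moss, pear, iris, kale, cedar

The last element of post-order is the root; it splits in-order into left and right subtrees.
Root fern: left subtree has 3 nodes {moss, reed, poppy}, right has 4 {kale, iris, pear, cedar}.
  Root poppy: left subtree has 2 nodes {moss, reed}, right has 0 { }.
    Root reed: left subtree has 1 node {moss}, right has 0 { }.
  Root pear: left subtree has 2 nodes {kale, iris}, right has 1 {cedar}.
    Root iris: left subtree has 1 node {kale}, right has 0 { }.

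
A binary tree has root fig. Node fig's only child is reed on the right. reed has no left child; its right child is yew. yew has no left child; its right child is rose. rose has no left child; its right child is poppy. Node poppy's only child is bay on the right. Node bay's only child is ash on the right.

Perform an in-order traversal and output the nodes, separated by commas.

fig, reed, yew, rose, poppy, bay, ash

In-order visits the left subtree, then the node, then the right subtree.
At fig: no left child.
Visit fig.
At fig: go right to reed.
  At reed: no left child.
  Visit reed.
  At reed: go right to yew.
    At yew: no left child.
    Visit yew.
    At yew: go right to rose.
      At rose: no left child.
      Visit rose.
      At rose: go right to poppy.
        At poppy: no left child.
        Visit poppy.
        At poppy: go right to bay.
          At bay: no left child.
          Visit bay.
          At bay: go right to ash.
            ash is a leaf — visit ash.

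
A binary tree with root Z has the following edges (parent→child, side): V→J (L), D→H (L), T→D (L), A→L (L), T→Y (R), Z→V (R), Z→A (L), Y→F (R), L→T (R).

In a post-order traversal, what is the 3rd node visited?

F

Post-order visits the left subtree, then the right subtree, then the node.
At Z: go left to A.
  At A: go left to L.
    At L: no left child.
    At L: go right to T.
      At T: go left to D.
        At D: go left to H.
          H is a leaf — visit H.
        At D: no right child.
        Visit D.
      At T: go right to Y.
        At Y: no left child.
        At Y: go right to F.
          F is a leaf — visit F.
        Visit Y.
      Visit T.
    Visit L.
  At A: no right child.
  Visit A.
At Z: go right to V.
  At V: go left to J.
    J is a leaf — visit J.
  At V: no right child.
  Visit V.
Visit Z.
Full post-order sequence: H, D, F, Y, T, L, A, J, V, Z.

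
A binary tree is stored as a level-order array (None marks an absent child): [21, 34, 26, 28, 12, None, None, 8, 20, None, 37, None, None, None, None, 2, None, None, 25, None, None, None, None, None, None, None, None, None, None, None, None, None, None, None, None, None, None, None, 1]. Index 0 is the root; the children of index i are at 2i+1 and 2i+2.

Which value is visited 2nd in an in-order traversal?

8

In-order visits the left subtree, then the node, then the right subtree.
At 21: go left to 34.
  At 34: go left to 28.
    At 28: go left to 8.
      At 8: go left to 2.
        2 is a leaf — visit 2.
      Visit 8.
      At 8: no right child.
    Visit 28.
    At 28: go right to 20.
      At 20: no left child.
      Visit 20.
      At 20: go right to 25.
        At 25: no left child.
        Visit 25.
        At 25: go right to 1.
          1 is a leaf — visit 1.
  Visit 34.
  At 34: go right to 12.
    At 12: no left child.
    Visit 12.
    At 12: go right to 37.
      37 is a leaf — visit 37.
Visit 21.
At 21: go right to 26.
  26 is a leaf — visit 26.
Full in-order sequence: 2, 8, 28, 20, 25, 1, 34, 12, 37, 21, 26.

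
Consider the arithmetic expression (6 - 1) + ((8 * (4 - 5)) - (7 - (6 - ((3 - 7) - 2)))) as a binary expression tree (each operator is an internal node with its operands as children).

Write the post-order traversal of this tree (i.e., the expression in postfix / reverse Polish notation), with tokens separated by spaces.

6 1 - 8 4 5 - * 7 6 3 7 - 2 - - - - +

Post-order on an expression tree gives postfix notation: for each operator, emit left operand, right operand, then the operator.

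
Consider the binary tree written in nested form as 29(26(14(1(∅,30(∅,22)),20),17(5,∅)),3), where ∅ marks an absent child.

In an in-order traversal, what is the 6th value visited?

In-order visits the left subtree, then the node, then the right subtree.
At 29: go left to 26.
  At 26: go left to 14.
    At 14: go left to 1.
      At 1: no left child.
      Visit 1.
      At 1: go right to 30.
        At 30: no left child.
        Visit 30.
        At 30: go right to 22.
          22 is a leaf — visit 22.
    Visit 14.
    At 14: go right to 20.
      20 is a leaf — visit 20.
  Visit 26.
  At 26: go right to 17.
    At 17: go left to 5.
      5 is a leaf — visit 5.
    Visit 17.
    At 17: no right child.
Visit 29.
At 29: go right to 3.
  3 is a leaf — visit 3.
Full in-order sequence: 1, 30, 22, 14, 20, 26, 5, 17, 29, 3.

26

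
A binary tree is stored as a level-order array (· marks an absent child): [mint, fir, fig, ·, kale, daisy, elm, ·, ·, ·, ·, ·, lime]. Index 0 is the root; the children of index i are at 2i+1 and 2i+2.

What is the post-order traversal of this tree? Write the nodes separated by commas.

Post-order visits the left subtree, then the right subtree, then the node.
At mint: go left to fir.
  At fir: no left child.
  At fir: go right to kale.
    kale is a leaf — visit kale.
  Visit fir.
At mint: go right to fig.
  At fig: go left to daisy.
    At daisy: no left child.
    At daisy: go right to lime.
      lime is a leaf — visit lime.
    Visit daisy.
  At fig: go right to elm.
    elm is a leaf — visit elm.
  Visit fig.
Visit mint.

kale, fir, lime, daisy, elm, fig, mint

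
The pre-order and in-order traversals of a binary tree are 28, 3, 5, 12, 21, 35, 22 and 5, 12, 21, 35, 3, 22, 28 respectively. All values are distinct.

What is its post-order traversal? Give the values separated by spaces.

35 21 12 5 22 3 28

The first element of pre-order is the root; it splits in-order into left and right subtrees.
Root 28: left subtree has 6 nodes {5, 12, 21, 35, 3, 22}, right has 0 { }.
  Root 3: left subtree has 4 nodes {5, 12, 21, 35}, right has 1 {22}.
    Root 5: left subtree has 0 nodes { }, right has 3 {12, 21, 35}.
      Root 12: left subtree has 0 nodes { }, right has 2 {21, 35}.
        Root 21: left subtree has 0 nodes { }, right has 1 {35}.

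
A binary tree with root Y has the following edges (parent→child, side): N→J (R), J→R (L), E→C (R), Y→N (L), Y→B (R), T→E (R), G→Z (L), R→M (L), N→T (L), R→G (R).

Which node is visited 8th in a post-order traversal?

Post-order visits the left subtree, then the right subtree, then the node.
At Y: go left to N.
  At N: go left to T.
    At T: no left child.
    At T: go right to E.
      At E: no left child.
      At E: go right to C.
        C is a leaf — visit C.
      Visit E.
    Visit T.
  At N: go right to J.
    At J: go left to R.
      At R: go left to M.
        M is a leaf — visit M.
      At R: go right to G.
        At G: go left to Z.
          Z is a leaf — visit Z.
        At G: no right child.
        Visit G.
      Visit R.
    At J: no right child.
    Visit J.
  Visit N.
At Y: go right to B.
  B is a leaf — visit B.
Visit Y.
Full post-order sequence: C, E, T, M, Z, G, R, J, N, B, Y.

J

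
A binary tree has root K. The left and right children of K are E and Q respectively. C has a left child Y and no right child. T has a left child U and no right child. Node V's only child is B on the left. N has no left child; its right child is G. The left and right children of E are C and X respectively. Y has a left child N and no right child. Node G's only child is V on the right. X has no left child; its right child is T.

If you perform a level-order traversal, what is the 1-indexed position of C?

Level-order visits nodes level by level from the root, left to right within each level.
Level 0: K
Level 1: E, Q
Level 2: C, X
Level 3: Y, T
Level 4: N, U
Level 5: G
Level 6: V
Level 7: B
Full level-order sequence: K, E, Q, C, X, Y, T, N, U, G, V, B.

4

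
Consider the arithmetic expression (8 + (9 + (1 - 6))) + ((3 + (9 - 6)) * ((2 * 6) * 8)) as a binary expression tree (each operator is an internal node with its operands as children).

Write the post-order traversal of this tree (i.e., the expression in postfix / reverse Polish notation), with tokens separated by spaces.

8 9 1 6 - + + 3 9 6 - + 2 6 * 8 * * +

Post-order on an expression tree gives postfix notation: for each operator, emit left operand, right operand, then the operator.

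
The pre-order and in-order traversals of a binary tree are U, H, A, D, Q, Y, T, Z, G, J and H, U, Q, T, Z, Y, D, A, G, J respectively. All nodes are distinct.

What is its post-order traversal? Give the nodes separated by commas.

The first element of pre-order is the root; it splits in-order into left and right subtrees.
Root U: left subtree has 1 node {H}, right has 8 {Q, T, Z, Y, D, A, G, J}.
  Root A: left subtree has 5 nodes {Q, T, Z, Y, D}, right has 2 {G, J}.
    Root D: left subtree has 4 nodes {Q, T, Z, Y}, right has 0 { }.
      Root Q: left subtree has 0 nodes { }, right has 3 {T, Z, Y}.
        Root Y: left subtree has 2 nodes {T, Z}, right has 0 { }.
          Root T: left subtree has 0 nodes { }, right has 1 {Z}.
    Root G: left subtree has 0 nodes { }, right has 1 {J}.

H, Z, T, Y, Q, D, J, G, A, U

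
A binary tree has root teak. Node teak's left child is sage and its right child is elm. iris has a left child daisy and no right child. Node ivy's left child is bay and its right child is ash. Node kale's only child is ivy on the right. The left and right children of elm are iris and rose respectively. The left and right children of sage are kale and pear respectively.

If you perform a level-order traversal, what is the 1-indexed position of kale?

4

Level-order visits nodes level by level from the root, left to right within each level.
Level 0: teak
Level 1: sage, elm
Level 2: kale, pear, iris, rose
Level 3: ivy, daisy
Level 4: bay, ash
Full level-order sequence: teak, sage, elm, kale, pear, iris, rose, ivy, daisy, bay, ash.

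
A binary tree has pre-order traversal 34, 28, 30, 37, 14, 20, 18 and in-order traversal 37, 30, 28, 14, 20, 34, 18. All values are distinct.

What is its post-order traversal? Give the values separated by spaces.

The first element of pre-order is the root; it splits in-order into left and right subtrees.
Root 34: left subtree has 5 nodes {37, 30, 28, 14, 20}, right has 1 {18}.
  Root 28: left subtree has 2 nodes {37, 30}, right has 2 {14, 20}.
    Root 30: left subtree has 1 node {37}, right has 0 { }.
    Root 14: left subtree has 0 nodes { }, right has 1 {20}.

37 30 20 14 28 18 34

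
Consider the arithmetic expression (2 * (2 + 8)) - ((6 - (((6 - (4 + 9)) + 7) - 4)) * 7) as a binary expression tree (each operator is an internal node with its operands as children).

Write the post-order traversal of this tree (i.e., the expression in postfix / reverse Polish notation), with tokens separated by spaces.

Post-order on an expression tree gives postfix notation: for each operator, emit left operand, right operand, then the operator.

2 2 8 + * 6 6 4 9 + - 7 + 4 - - 7 * -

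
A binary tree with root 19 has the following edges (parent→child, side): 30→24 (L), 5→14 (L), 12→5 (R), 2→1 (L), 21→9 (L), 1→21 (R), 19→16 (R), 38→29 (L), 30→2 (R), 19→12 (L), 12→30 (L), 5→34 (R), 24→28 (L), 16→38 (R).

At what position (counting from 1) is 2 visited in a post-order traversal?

Post-order visits the left subtree, then the right subtree, then the node.
At 19: go left to 12.
  At 12: go left to 30.
    At 30: go left to 24.
      At 24: go left to 28.
        28 is a leaf — visit 28.
      At 24: no right child.
      Visit 24.
    At 30: go right to 2.
      At 2: go left to 1.
        At 1: no left child.
        At 1: go right to 21.
          At 21: go left to 9.
            9 is a leaf — visit 9.
          At 21: no right child.
          Visit 21.
        Visit 1.
      At 2: no right child.
      Visit 2.
    Visit 30.
  At 12: go right to 5.
    At 5: go left to 14.
      14 is a leaf — visit 14.
    At 5: go right to 34.
      34 is a leaf — visit 34.
    Visit 5.
  Visit 12.
At 19: go right to 16.
  At 16: no left child.
  At 16: go right to 38.
    At 38: go left to 29.
      29 is a leaf — visit 29.
    At 38: no right child.
    Visit 38.
  Visit 16.
Visit 19.
Full post-order sequence: 28, 24, 9, 21, 1, 2, 30, 14, 34, 5, 12, 29, 38, 16, 19.

6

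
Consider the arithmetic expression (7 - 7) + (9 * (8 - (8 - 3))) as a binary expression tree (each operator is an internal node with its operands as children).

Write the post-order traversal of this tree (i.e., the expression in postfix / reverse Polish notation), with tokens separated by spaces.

7 7 - 9 8 8 3 - - * +

Post-order on an expression tree gives postfix notation: for each operator, emit left operand, right operand, then the operator.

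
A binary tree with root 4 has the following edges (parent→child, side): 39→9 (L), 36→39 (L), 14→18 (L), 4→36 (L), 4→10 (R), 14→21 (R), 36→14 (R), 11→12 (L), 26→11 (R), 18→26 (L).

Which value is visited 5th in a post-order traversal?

26

Post-order visits the left subtree, then the right subtree, then the node.
At 4: go left to 36.
  At 36: go left to 39.
    At 39: go left to 9.
      9 is a leaf — visit 9.
    At 39: no right child.
    Visit 39.
  At 36: go right to 14.
    At 14: go left to 18.
      At 18: go left to 26.
        At 26: no left child.
        At 26: go right to 11.
          At 11: go left to 12.
            12 is a leaf — visit 12.
          At 11: no right child.
          Visit 11.
        Visit 26.
      At 18: no right child.
      Visit 18.
    At 14: go right to 21.
      21 is a leaf — visit 21.
    Visit 14.
  Visit 36.
At 4: go right to 10.
  10 is a leaf — visit 10.
Visit 4.
Full post-order sequence: 9, 39, 12, 11, 26, 18, 21, 14, 36, 10, 4.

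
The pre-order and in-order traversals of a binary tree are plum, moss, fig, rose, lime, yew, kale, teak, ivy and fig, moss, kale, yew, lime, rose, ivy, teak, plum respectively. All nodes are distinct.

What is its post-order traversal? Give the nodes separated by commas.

fig, kale, yew, lime, ivy, teak, rose, moss, plum

The first element of pre-order is the root; it splits in-order into left and right subtrees.
Root plum: left subtree has 8 nodes {fig, moss, kale, yew, lime, rose, ivy, teak}, right has 0 { }.
  Root moss: left subtree has 1 node {fig}, right has 6 {kale, yew, lime, rose, ivy, teak}.
    Root rose: left subtree has 3 nodes {kale, yew, lime}, right has 2 {ivy, teak}.
      Root lime: left subtree has 2 nodes {kale, yew}, right has 0 { }.
        Root yew: left subtree has 1 node {kale}, right has 0 { }.
      Root teak: left subtree has 1 node {ivy}, right has 0 { }.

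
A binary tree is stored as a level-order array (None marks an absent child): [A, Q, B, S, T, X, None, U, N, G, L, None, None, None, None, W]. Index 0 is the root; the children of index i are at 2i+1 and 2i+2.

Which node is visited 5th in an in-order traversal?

In-order visits the left subtree, then the node, then the right subtree.
At A: go left to Q.
  At Q: go left to S.
    At S: go left to U.
      At U: go left to W.
        W is a leaf — visit W.
      Visit U.
      At U: no right child.
    Visit S.
    At S: go right to N.
      N is a leaf — visit N.
  Visit Q.
  At Q: go right to T.
    At T: go left to G.
      G is a leaf — visit G.
    Visit T.
    At T: go right to L.
      L is a leaf — visit L.
Visit A.
At A: go right to B.
  At B: go left to X.
    X is a leaf — visit X.
  Visit B.
  At B: no right child.
Full in-order sequence: W, U, S, N, Q, G, T, L, A, X, B.

Q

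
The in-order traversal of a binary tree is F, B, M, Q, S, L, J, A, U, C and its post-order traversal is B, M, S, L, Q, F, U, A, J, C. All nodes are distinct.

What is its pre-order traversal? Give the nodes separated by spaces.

The last element of post-order is the root; it splits in-order into left and right subtrees.
Root C: left subtree has 9 nodes {F, B, M, Q, S, L, J, A, U}, right has 0 { }.
  Root J: left subtree has 6 nodes {F, B, M, Q, S, L}, right has 2 {A, U}.
    Root F: left subtree has 0 nodes { }, right has 5 {B, M, Q, S, L}.
      Root Q: left subtree has 2 nodes {B, M}, right has 2 {S, L}.
        Root M: left subtree has 1 node {B}, right has 0 { }.
        Root L: left subtree has 1 node {S}, right has 0 { }.
    Root A: left subtree has 0 nodes { }, right has 1 {U}.

C J F Q M B L S A U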